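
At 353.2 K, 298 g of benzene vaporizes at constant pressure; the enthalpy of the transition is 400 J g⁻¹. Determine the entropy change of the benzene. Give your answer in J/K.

ΔS = 337 J/K

Heat absorbed by the substance: Q = mL = 298 × 400 = 119200 J.
At constant T, ΔS = Q_rev/T = 119200 / 353.2 = 337 J/K.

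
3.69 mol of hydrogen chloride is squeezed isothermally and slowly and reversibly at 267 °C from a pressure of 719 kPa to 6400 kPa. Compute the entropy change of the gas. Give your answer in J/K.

For an isothermal ideal gas ΔS_gas = nR ln(P₁/P₂) = 3.69 × 8.314 × ln(719/6400) = -67.1 J/K.

ΔS_gas = -67.1 J/K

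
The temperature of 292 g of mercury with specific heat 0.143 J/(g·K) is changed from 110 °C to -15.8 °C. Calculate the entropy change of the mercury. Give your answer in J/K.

In kelvin: T₁ = 383.15 K, T₂ = 257.35 K. ΔS = ∫dQ_rev/T = m c ln(T₂/T₁) = 292 × 0.143 × ln(257.35/383.15) = -16.6 J/K.

ΔS = -16.6 J/K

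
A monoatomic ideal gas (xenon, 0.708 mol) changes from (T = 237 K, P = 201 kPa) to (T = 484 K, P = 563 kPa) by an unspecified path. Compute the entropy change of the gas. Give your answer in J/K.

ΔS = 4.44 J/K

ΔS = nC_p ln(T₂/T₁) − nR ln(P₂/P₁), with C_p = 5R/2 = 20.79 J mol⁻¹ K⁻¹ for a monoatomic ideal gas.
ΔS = 0.708 × [20.79 × ln(484/237) − 8.314 × ln(563/201)] = 4.44 J/K.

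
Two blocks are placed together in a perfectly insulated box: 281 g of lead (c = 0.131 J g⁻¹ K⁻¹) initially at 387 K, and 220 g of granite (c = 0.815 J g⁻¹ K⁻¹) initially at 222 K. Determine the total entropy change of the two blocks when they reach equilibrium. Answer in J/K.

Energy balance: T_f = (m₁c₁T₁ + m₂c₂T₂)/(m₁c₁ + m₂c₂) = 250.11 K.
ΔS₁ = m₁c₁ ln(T_f/T₁) = 36.811 × ln(250.11/387) = -16.07 J/K.
ΔS₂ = m₂c₂ ln(T_f/T₂) = 179.3 × ln(250.11/222) = 21.37 J/K.
ΔS_total = -16.07 + 21.37 = 5.3 J/K.

ΔS_total = 5.3 J/K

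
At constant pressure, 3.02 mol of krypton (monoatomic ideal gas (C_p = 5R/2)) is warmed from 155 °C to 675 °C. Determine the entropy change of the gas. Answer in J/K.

ΔS = 49.9 J/K

In kelvin: T₁ = 428.15 K, T₂ = 948.15 K. At constant pressure, ΔS = nC_p ln(T₂/T₁) with C_p = 5R/2 = 20.79 J mol⁻¹ K⁻¹.
ΔS = 3.02 × 20.79 × ln(948.15/428.15) = 49.9 J/K.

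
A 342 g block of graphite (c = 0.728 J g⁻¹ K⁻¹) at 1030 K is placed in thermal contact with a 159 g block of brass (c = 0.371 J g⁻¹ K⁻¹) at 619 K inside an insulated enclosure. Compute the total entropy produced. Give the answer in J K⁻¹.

Energy balance: T_f = (m₁c₁T₁ + m₂c₂T₂)/(m₁c₁ + m₂c₂) = 951.28 K.
ΔS₁ = m₁c₁ ln(T_f/T₁) = 248.976 × ln(951.28/1030) = -19.8 J/K.
ΔS₂ = m₂c₂ ln(T_f/T₂) = 58.989 × ln(951.28/619) = 25.35 J/K.
ΔS_total = -19.8 + 25.35 = 5.55 J/K.

ΔS_total = 5.55 J/K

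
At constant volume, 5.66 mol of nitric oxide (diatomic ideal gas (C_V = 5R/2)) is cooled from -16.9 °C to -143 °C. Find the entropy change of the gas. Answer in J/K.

In kelvin: T₁ = 256.25 K, T₂ = 130.15 K. At constant volume, ΔS = nC_V ln(T₂/T₁) with C_V = 5R/2 = 20.79 J mol⁻¹ K⁻¹.
ΔS = 5.66 × 20.79 × ln(130.15/256.25) = -79.7 J/K.

ΔS = -79.7 J/K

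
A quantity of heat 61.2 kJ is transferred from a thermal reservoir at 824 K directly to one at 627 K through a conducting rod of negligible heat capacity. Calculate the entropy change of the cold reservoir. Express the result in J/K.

The cold reservoir gains heat Q, so ΔS_cold = +Q/T_C = 61200/627 = 97.6 J/K.

ΔS_cold = 97.6 J/K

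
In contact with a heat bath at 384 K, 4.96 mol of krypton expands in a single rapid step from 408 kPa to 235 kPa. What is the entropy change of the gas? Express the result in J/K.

ΔS_gas = 22.7 J/K

Entropy is a state function, so ΔS_gas depends only on the end states.
For an isothermal ideal gas ΔS_gas = nR ln(P₁/P₂) = 4.96 × 8.314 × ln(408/235) = 22.7 J/K.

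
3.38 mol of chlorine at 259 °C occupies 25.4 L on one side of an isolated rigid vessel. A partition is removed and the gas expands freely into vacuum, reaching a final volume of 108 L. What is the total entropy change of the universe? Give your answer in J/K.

ΔS_universe = 40.7 J/K

No heat is exchanged and no work is done, so the ideal-gas temperature stays constant.
Entropy is a state function; using a reversible isothermal path, ΔS_gas = nR ln(V₂/V₁) = 3.38 × 8.314 × ln(108/25.4) = 40.7 J/K.
The insulated surroundings exchange no heat, so ΔS_surr = 0 and ΔS_universe = ΔS_gas.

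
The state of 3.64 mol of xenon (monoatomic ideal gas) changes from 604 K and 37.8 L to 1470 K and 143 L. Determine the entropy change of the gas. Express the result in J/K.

Entropy is a state function: ΔS = nC_V ln(T₂/T₁) + nR ln(V₂/V₁), with C_V = 3R/2 = 12.47 J mol⁻¹ K⁻¹ for a monoatomic ideal gas.
ΔS = 3.64 × [12.47 × ln(1470/604) + 8.314 × ln(143/37.8)] = 80.6 J/K.

ΔS = 80.6 J/K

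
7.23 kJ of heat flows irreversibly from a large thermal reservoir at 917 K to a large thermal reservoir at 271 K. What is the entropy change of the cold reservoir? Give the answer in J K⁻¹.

ΔS_cold = 26.7 J/K

The cold reservoir gains heat Q, so ΔS_cold = +Q/T_C = 7230/271 = 26.7 J/K.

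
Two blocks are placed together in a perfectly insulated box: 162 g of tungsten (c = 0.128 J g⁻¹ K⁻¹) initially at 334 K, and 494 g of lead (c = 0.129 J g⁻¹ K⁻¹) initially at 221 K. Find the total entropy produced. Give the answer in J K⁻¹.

Energy balance: T_f = (m₁c₁T₁ + m₂c₂T₂)/(m₁c₁ + m₂c₂) = 248.74 K.
ΔS₁ = m₁c₁ ln(T_f/T₁) = 20.736 × ln(248.74/334) = -6.111 J/K.
ΔS₂ = m₂c₂ ln(T_f/T₂) = 63.726 × ln(248.74/221) = 7.536 J/K.
ΔS_total = -6.111 + 7.536 = 1.42 J/K.

ΔS_total = 1.42 J/K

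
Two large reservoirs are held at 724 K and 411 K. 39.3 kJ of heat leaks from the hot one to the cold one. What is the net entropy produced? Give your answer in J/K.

ΔS_hot = −Q/T_H = −39300/724 = -54.28 J/K and ΔS_cold = +Q/T_C = 39300/411 = 95.62 J/K.
ΔS_total = -54.28 + 95.62 = 41.3 J/K, positive as the second law requires.

ΔS_total = 41.3 J/K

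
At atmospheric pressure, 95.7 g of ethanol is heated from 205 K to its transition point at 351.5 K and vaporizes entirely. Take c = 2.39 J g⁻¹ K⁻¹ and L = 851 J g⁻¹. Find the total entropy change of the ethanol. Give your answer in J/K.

Warming step: ΔS₁ = m c ln(T_tr/T_i) = 95.7 × 2.39 × ln(351.5/205) = 123.3 J/K.
Phase change: ΔS₂ = +mL/T_tr = 95.7 × 851 / 351.5 = 231.7 J/K.
ΔS_total = (123.3) + (231.7) = 355 J/K.

ΔS = 355 J/K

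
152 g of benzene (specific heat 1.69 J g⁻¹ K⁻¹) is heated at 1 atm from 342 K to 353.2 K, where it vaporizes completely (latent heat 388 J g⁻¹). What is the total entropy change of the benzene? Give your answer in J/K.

ΔS = 175 J/K

Warming step: ΔS₁ = m c ln(T_tr/T_i) = 152 × 1.69 × ln(353.2/342) = 8.278 J/K.
Phase change: ΔS₂ = +mL/T_tr = 152 × 388 / 353.2 = 167 J/K.
ΔS_total = (8.278) + (167) = 175 J/K.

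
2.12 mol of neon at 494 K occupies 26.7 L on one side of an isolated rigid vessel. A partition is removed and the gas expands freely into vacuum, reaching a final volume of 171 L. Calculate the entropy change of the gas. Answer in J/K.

ΔS_gas = 32.7 J/K

No heat is exchanged and no work is done, so the ideal-gas temperature stays constant.
Entropy is a state function; using a reversible isothermal path, ΔS_gas = nR ln(V₂/V₁) = 2.12 × 8.314 × ln(171/26.7) = 32.7 J/K.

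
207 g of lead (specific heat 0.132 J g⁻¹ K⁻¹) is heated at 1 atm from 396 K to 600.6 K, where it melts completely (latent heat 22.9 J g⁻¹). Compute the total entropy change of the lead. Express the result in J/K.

Warming step: ΔS₁ = m c ln(T_tr/T_i) = 207 × 0.132 × ln(600.6/396) = 11.38 J/K.
Phase change: ΔS₂ = +mL/T_tr = 207 × 22.9 / 600.6 = 7.893 J/K.
ΔS_total = (11.38) + (7.893) = 19.3 J/K.

ΔS = 19.3 J/K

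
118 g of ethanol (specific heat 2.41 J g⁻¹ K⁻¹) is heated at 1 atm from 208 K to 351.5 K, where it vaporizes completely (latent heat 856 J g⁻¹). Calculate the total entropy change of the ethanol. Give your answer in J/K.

Warming step: ΔS₁ = m c ln(T_tr/T_i) = 118 × 2.41 × ln(351.5/208) = 149.2 J/K.
Phase change: ΔS₂ = +mL/T_tr = 118 × 856 / 351.5 = 287.4 J/K.
ΔS_total = (149.2) + (287.4) = 437 J/K.

ΔS = 437 J/K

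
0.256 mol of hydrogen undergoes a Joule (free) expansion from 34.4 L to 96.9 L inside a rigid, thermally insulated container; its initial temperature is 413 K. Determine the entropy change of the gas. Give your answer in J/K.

ΔS_gas = 2.2 J/K

For an ideal gas in free expansion Q = 0 and W = 0, so T is unchanged.
Entropy is a state function; using a reversible isothermal path, ΔS_gas = nR ln(V₂/V₁) = 0.256 × 8.314 × ln(96.9/34.4) = 2.2 J/K.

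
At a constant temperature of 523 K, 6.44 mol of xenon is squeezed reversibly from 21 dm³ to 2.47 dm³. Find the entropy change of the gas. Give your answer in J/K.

For an isothermal ideal gas ΔS_gas = nR ln(V₂/V₁) = 6.44 × 8.314 × ln(2.47/21) = -115 J/K.

ΔS_gas = -115 J/K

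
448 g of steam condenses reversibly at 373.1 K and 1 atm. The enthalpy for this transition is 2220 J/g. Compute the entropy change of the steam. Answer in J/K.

Heat released by the substance: Q = −mL = −448 × 2220 = −994560 J.
At constant T, ΔS = Q_rev/T = −994560 / 373.1 = -2670 J/K.

ΔS = -2670 J/K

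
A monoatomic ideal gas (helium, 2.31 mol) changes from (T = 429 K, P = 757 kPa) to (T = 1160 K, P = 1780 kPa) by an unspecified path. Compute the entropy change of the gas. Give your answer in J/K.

ΔS = nC_p ln(T₂/T₁) − nR ln(P₂/P₁), with C_p = 5R/2 = 20.79 J mol⁻¹ K⁻¹ for a monoatomic ideal gas.
ΔS = 2.31 × [20.79 × ln(1160/429) − 8.314 × ln(1780/757)] = 31.3 J/K.

ΔS = 31.3 J/K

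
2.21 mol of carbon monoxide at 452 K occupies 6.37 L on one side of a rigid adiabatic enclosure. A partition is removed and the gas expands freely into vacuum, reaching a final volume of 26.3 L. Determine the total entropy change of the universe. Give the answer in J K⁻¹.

No heat is exchanged and no work is done, so the ideal-gas temperature stays constant.
Entropy is a state function; using a reversible isothermal path, ΔS_gas = nR ln(V₂/V₁) = 2.21 × 8.314 × ln(26.3/6.37) = 26.1 J/K.
The insulated surroundings exchange no heat, so ΔS_surr = 0 and ΔS_universe = ΔS_gas.

ΔS_universe = 26.1 J/K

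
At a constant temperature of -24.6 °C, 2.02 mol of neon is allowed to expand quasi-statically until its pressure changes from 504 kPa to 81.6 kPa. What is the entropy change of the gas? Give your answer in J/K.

For an isothermal ideal gas ΔS_gas = nR ln(P₁/P₂) = 2.02 × 8.314 × ln(504/81.6) = 30.6 J/K.

ΔS_gas = 30.6 J/K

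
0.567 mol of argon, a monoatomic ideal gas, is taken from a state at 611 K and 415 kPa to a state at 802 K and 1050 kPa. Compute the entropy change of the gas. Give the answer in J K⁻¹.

ΔS = -1.17 J/K

ΔS = nC_p ln(T₂/T₁) − nR ln(P₂/P₁), with C_p = 5R/2 = 20.79 J mol⁻¹ K⁻¹ for a monoatomic ideal gas.
ΔS = 0.567 × [20.79 × ln(802/611) − 8.314 × ln(1050/415)] = -1.17 J/K.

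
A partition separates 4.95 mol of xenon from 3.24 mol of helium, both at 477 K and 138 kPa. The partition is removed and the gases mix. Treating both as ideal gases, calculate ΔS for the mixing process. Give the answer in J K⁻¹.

ΔS_mix = 45.7 J/K

Mole fractions: x_A = 4.95/8.19 = 0.604, x_B = 0.396.
ΔS_mix = −R(n_A ln x_A + n_B ln x_B) = −8.314 × (4.95 ln 0.604 + 3.24 ln 0.396) = 45.7 J/K.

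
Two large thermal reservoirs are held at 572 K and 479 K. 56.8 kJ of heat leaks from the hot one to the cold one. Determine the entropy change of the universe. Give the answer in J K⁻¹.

ΔS_hot = −Q/T_H = −56800/572 = -99.3 J/K and ΔS_cold = +Q/T_C = 56800/479 = 118.6 J/K.
ΔS_total = -99.3 + 118.6 = 19.3 J/K, positive as the second law requires.

ΔS_total = 19.3 J/K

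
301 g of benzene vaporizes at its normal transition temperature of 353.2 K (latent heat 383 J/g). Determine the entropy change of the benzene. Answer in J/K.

Heat absorbed by the substance: Q = mL = 301 × 383 = 115283 J.
At constant T, ΔS = Q_rev/T = 115283 / 353.2 = 326 J/K.

ΔS = 326 J/K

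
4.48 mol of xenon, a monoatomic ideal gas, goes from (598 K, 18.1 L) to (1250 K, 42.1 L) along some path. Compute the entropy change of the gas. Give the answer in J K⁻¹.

Entropy is a state function: ΔS = nC_V ln(T₂/T₁) + nR ln(V₂/V₁), with C_V = 3R/2 = 12.47 J mol⁻¹ K⁻¹ for a monoatomic ideal gas.
ΔS = 4.48 × [12.47 × ln(1250/598) + 8.314 × ln(42.1/18.1)] = 72.6 J/K.

ΔS = 72.6 J/K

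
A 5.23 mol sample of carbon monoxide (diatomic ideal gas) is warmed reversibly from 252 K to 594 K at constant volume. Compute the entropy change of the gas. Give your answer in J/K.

ΔS = 93.2 J/K

At constant volume, ΔS = nC_V ln(T₂/T₁) with C_V = 5R/2 = 20.79 J mol⁻¹ K⁻¹.
ΔS = 5.23 × 20.79 × ln(594/252) = 93.2 J/K.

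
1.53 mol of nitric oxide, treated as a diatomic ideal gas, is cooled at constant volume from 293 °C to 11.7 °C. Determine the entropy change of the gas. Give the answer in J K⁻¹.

In kelvin: T₁ = 566.15 K, T₂ = 284.85 K. At constant volume, ΔS = nC_V ln(T₂/T₁) with C_V = 5R/2 = 20.79 J mol⁻¹ K⁻¹.
ΔS = 1.53 × 20.79 × ln(284.85/566.15) = -21.8 J/K.

ΔS = -21.8 J/K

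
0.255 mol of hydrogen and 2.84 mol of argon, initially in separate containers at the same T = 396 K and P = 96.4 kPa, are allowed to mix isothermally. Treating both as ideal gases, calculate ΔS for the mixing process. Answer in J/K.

ΔS_mix = 7.32 J/K

Mole fractions: x_A = 0.255/3.09 = 0.0824, x_B = 0.918.
ΔS_mix = −R(n_A ln x_A + n_B ln x_B) = −8.314 × (0.255 ln 0.0824 + 2.84 ln 0.918) = 7.32 J/K.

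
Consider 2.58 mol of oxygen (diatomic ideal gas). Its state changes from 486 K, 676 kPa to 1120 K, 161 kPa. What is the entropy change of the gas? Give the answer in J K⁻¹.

ΔS = nC_p ln(T₂/T₁) − nR ln(P₂/P₁), with C_p = 7R/2 = 29.1 J mol⁻¹ K⁻¹ for a diatomic ideal gas.
ΔS = 2.58 × [29.1 × ln(1120/486) − 8.314 × ln(161/676)] = 93.5 J/K.

ΔS = 93.5 J/K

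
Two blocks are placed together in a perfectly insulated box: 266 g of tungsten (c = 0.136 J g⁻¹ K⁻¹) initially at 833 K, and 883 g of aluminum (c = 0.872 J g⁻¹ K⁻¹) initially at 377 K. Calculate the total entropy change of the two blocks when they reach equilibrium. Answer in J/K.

Energy balance: T_f = (m₁c₁T₁ + m₂c₂T₂)/(m₁c₁ + m₂c₂) = 397.46 K.
ΔS₁ = m₁c₁ ln(T_f/T₁) = 36.176 × ln(397.46/833) = -26.77 J/K.
ΔS₂ = m₂c₂ ln(T_f/T₂) = 769.976 × ln(397.46/377) = 40.7 J/K.
ΔS_total = -26.77 + 40.7 = 13.9 J/K.

ΔS_total = 13.9 J/K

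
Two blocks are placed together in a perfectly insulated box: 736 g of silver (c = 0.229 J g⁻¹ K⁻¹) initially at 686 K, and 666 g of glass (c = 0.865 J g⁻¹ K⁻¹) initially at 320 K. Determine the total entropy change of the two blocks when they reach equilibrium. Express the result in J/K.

ΔS_total = 42.9 J/K

Energy balance: T_f = (m₁c₁T₁ + m₂c₂T₂)/(m₁c₁ + m₂c₂) = 402.84 K.
ΔS₁ = m₁c₁ ln(T_f/T₁) = 168.544 × ln(402.84/686) = -89.72 J/K.
ΔS₂ = m₂c₂ ln(T_f/T₂) = 576.09 × ln(402.84/320) = 132.6 J/K.
ΔS_total = -89.72 + 132.6 = 42.9 J/K.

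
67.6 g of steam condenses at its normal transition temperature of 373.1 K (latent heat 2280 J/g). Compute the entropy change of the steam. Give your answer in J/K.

ΔS = -413 J/K

Heat released by the substance: Q = −mL = −67.6 × 2280 = −154128 J.
At constant T, ΔS = Q_rev/T = −154128 / 373.1 = -413 J/K.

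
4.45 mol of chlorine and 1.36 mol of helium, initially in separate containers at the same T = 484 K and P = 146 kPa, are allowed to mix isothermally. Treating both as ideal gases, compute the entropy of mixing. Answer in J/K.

ΔS_mix = 26.3 J/K

Mole fractions: x_A = 4.45/5.81 = 0.766, x_B = 0.234.
ΔS_mix = −R(n_A ln x_A + n_B ln x_B) = −8.314 × (4.45 ln 0.766 + 1.36 ln 0.234) = 26.3 J/K.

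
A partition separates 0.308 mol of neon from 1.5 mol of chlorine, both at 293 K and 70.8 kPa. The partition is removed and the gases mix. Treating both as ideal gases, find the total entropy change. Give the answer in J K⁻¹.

ΔS_mix = 6.86 J/K

Mole fractions: x_A = 0.308/1.81 = 0.17, x_B = 0.83.
ΔS_mix = −R(n_A ln x_A + n_B ln x_B) = −8.314 × (0.308 ln 0.17 + 1.5 ln 0.83) = 6.86 J/K.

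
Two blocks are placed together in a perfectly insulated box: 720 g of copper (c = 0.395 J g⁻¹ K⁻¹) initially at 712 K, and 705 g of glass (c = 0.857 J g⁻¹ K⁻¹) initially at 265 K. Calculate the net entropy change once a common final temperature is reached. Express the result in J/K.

Energy balance: T_f = (m₁c₁T₁ + m₂c₂T₂)/(m₁c₁ + m₂c₂) = 408.07 K.
ΔS₁ = m₁c₁ ln(T_f/T₁) = 284.4 × ln(408.07/712) = -158.31 J/K.
ΔS₂ = m₂c₂ ln(T_f/T₂) = 604.185 × ln(408.07/265) = 260.83 J/K.
ΔS_total = -158.31 + 260.83 = 103 J/K.

ΔS_total = 103 J/K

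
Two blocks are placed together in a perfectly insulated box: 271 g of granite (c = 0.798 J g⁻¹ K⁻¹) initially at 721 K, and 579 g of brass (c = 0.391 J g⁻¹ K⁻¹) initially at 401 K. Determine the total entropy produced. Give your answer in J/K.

ΔS_total = 18.9 J/K

Energy balance: T_f = (m₁c₁T₁ + m₂c₂T₂)/(m₁c₁ + m₂c₂) = 557.34 K.
ΔS₁ = m₁c₁ ln(T_f/T₁) = 216.258 × ln(557.34/721) = -55.68 J/K.
ΔS₂ = m₂c₂ ln(T_f/T₂) = 226.389 × ln(557.34/401) = 74.53 J/K.
ΔS_total = -55.68 + 74.53 = 18.9 J/K.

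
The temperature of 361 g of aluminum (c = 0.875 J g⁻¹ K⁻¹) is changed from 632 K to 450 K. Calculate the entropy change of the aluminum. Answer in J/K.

ΔS = -107 J/K

ΔS = ∫dQ_rev/T = m c ln(T₂/T₁) = 361 × 0.875 × ln(450/632) = -107 J/K.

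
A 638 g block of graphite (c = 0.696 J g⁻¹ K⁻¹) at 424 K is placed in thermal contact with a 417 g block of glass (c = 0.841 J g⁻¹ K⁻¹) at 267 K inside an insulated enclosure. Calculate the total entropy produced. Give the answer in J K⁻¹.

ΔS_total = 20.4 J/K

Energy balance: T_f = (m₁c₁T₁ + m₂c₂T₂)/(m₁c₁ + m₂c₂) = 354.72 K.
ΔS₁ = m₁c₁ ln(T_f/T₁) = 444.048 × ln(354.72/424) = -79.22 J/K.
ΔS₂ = m₂c₂ ln(T_f/T₂) = 350.697 × ln(354.72/267) = 99.63 J/K.
ΔS_total = -79.22 + 99.63 = 20.4 J/K.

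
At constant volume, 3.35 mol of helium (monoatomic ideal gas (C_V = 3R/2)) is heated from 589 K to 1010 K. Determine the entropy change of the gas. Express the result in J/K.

At constant volume, ΔS = nC_V ln(T₂/T₁) with C_V = 3R/2 = 12.47 J mol⁻¹ K⁻¹.
ΔS = 3.35 × 12.47 × ln(1010/589) = 22.5 J/K.

ΔS = 22.5 J/K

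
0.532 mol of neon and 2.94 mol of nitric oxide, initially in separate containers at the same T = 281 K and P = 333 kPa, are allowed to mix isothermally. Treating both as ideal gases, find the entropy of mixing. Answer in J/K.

ΔS_mix = 12.4 J/K

Mole fractions: x_A = 0.532/3.47 = 0.153, x_B = 0.847.
ΔS_mix = −R(n_A ln x_A + n_B ln x_B) = −8.314 × (0.532 ln 0.153 + 2.94 ln 0.847) = 12.4 J/K.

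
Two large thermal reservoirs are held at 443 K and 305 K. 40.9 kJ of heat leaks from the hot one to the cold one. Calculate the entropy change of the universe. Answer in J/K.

ΔS_total = 41.8 J/K

ΔS_hot = −Q/T_H = −40900/443 = -92.33 J/K and ΔS_cold = +Q/T_C = 40900/305 = 134.1 J/K.
ΔS_total = -92.33 + 134.1 = 41.8 J/K, positive as the second law requires.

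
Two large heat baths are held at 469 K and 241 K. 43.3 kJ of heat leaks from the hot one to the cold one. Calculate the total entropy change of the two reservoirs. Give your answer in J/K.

ΔS_total = 87.3 J/K

ΔS_hot = −Q/T_H = −43300/469 = -92.324 J/K and ΔS_cold = +Q/T_C = 43300/241 = 179.67 J/K.
ΔS_total = -92.324 + 179.67 = 87.3 J/K, positive as the second law requires.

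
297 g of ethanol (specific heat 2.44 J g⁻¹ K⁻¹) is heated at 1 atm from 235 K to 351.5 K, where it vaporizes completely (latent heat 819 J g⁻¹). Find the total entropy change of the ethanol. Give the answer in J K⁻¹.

ΔS = 984 J/K

Warming step: ΔS₁ = m c ln(T_tr/T_i) = 297 × 2.44 × ln(351.5/235) = 291.8 J/K.
Phase change: ΔS₂ = +mL/T_tr = 297 × 819 / 351.5 = 692 J/K.
ΔS_total = (291.8) + (692) = 984 J/K.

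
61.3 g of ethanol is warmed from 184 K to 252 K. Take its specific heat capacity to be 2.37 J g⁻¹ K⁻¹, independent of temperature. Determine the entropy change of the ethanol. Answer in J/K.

ΔS = 45.7 J/K

ΔS = ∫dQ_rev/T = m c ln(T₂/T₁) = 61.3 × 2.37 × ln(252/184) = 45.7 J/K.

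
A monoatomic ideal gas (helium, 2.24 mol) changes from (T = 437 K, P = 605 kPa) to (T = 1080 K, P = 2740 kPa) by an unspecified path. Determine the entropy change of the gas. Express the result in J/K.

ΔS = nC_p ln(T₂/T₁) − nR ln(P₂/P₁), with C_p = 5R/2 = 20.79 J mol⁻¹ K⁻¹ for a monoatomic ideal gas.
ΔS = 2.24 × [20.79 × ln(1080/437) − 8.314 × ln(2740/605)] = 14 J/K.

ΔS = 14 J/K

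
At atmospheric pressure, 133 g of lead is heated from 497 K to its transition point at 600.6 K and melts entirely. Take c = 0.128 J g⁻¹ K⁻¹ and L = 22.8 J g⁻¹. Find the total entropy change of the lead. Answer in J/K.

ΔS = 8.27 J/K

Warming step: ΔS₁ = m c ln(T_tr/T_i) = 133 × 0.128 × ln(600.6/497) = 3.223 J/K.
Phase change: ΔS₂ = +mL/T_tr = 133 × 22.8 / 600.6 = 5.049 J/K.
ΔS_total = (3.223) + (5.049) = 8.27 J/K.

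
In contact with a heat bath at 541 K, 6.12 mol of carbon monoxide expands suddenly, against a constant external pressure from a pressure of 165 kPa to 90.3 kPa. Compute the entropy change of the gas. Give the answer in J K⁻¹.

ΔS_gas = 30.7 J/K

Entropy is a state function, so ΔS_gas depends only on the end states.
For an isothermal ideal gas ΔS_gas = nR ln(P₁/P₂) = 6.12 × 8.314 × ln(165/90.3) = 30.7 J/K.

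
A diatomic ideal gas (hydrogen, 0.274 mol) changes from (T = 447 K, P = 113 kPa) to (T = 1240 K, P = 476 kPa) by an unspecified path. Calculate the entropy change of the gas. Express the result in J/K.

ΔS = nC_p ln(T₂/T₁) − nR ln(P₂/P₁), with C_p = 7R/2 = 29.1 J mol⁻¹ K⁻¹ for a diatomic ideal gas.
ΔS = 0.274 × [29.1 × ln(1240/447) − 8.314 × ln(476/113)] = 4.86 J/K.

ΔS = 4.86 J/K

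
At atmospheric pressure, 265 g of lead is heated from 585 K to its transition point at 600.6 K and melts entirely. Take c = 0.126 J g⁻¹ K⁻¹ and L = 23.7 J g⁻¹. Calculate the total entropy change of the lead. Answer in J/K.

ΔS = 11.3 J/K

Warming step: ΔS₁ = m c ln(T_tr/T_i) = 265 × 0.126 × ln(600.6/585) = 0.8787 J/K.
Phase change: ΔS₂ = +mL/T_tr = 265 × 23.7 / 600.6 = 10.46 J/K.
ΔS_total = (0.8787) + (10.46) = 11.3 J/K.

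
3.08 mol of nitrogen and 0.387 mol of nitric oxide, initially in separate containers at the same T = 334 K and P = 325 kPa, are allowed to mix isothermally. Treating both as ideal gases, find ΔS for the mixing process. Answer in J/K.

ΔS_mix = 10.1 J/K

Mole fractions: x_A = 3.08/3.47 = 0.888, x_B = 0.112.
ΔS_mix = −R(n_A ln x_A + n_B ln x_B) = −8.314 × (3.08 ln 0.888 + 0.387 ln 0.112) = 10.1 J/K.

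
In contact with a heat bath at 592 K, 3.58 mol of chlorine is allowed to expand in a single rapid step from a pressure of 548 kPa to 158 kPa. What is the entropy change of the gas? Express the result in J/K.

Entropy is a state function, so ΔS_gas depends only on the end states.
For an isothermal ideal gas ΔS_gas = nR ln(P₁/P₂) = 3.58 × 8.314 × ln(548/158) = 37 J/K.

ΔS_gas = 37 J/K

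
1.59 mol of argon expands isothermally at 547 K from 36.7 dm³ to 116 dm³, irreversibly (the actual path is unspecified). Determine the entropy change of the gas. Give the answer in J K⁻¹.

Entropy is a state function, so ΔS_gas depends only on the end states.
For an isothermal ideal gas ΔS_gas = nR ln(V₂/V₁) = 1.59 × 8.314 × ln(116/36.7) = 15.2 J/K.

ΔS_gas = 15.2 J/K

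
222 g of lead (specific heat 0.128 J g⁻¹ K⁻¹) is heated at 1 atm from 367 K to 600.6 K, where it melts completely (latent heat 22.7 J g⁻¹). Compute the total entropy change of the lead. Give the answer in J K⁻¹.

ΔS = 22.4 J/K

Warming step: ΔS₁ = m c ln(T_tr/T_i) = 222 × 0.128 × ln(600.6/367) = 14 J/K.
Phase change: ΔS₂ = +mL/T_tr = 222 × 22.7 / 600.6 = 8.391 J/K.
ΔS_total = (14) + (8.391) = 22.4 J/K.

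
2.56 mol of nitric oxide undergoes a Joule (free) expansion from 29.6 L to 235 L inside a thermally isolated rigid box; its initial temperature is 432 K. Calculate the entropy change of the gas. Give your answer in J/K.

ΔS_gas = 44.1 J/K

For an ideal gas in free expansion Q = 0 and W = 0, so T is unchanged.
Entropy is a state function; using a reversible isothermal path, ΔS_gas = nR ln(V₂/V₁) = 2.56 × 8.314 × ln(235/29.6) = 44.1 J/K.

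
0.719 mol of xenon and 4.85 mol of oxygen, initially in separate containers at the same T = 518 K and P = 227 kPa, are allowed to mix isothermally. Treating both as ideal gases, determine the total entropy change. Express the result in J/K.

Mole fractions: x_A = 0.719/5.57 = 0.129, x_B = 0.871.
ΔS_mix = −R(n_A ln x_A + n_B ln x_B) = −8.314 × (0.719 ln 0.129 + 4.85 ln 0.871) = 17.8 J/K.

ΔS_mix = 17.8 J/K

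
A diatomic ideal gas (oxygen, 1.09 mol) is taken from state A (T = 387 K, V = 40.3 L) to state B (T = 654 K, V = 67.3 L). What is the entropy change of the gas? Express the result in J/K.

ΔS = 16.5 J/K

Entropy is a state function: ΔS = nC_V ln(T₂/T₁) + nR ln(V₂/V₁), with C_V = 5R/2 = 20.79 J mol⁻¹ K⁻¹ for a diatomic ideal gas.
ΔS = 1.09 × [20.79 × ln(654/387) + 8.314 × ln(67.3/40.3)] = 16.5 J/K.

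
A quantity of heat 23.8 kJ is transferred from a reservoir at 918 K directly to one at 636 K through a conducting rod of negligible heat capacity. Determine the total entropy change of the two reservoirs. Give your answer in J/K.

ΔS_total = 11.5 J/K

ΔS_hot = −Q/T_H = −23800/918 = -25.93 J/K and ΔS_cold = +Q/T_C = 23800/636 = 37.42 J/K.
ΔS_total = -25.93 + 37.42 = 11.5 J/K, positive as the second law requires.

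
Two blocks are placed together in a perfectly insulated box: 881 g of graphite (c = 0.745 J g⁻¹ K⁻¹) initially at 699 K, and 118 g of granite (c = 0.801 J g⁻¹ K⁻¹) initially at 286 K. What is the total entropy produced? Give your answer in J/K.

ΔS_total = 26.4 J/K

Energy balance: T_f = (m₁c₁T₁ + m₂c₂T₂)/(m₁c₁ + m₂c₂) = 647.01 K.
ΔS₁ = m₁c₁ ln(T_f/T₁) = 656.345 × ln(647.01/699) = -50.73 J/K.
ΔS₂ = m₂c₂ ln(T_f/T₂) = 94.518 × ln(647.01/286) = 77.16 J/K.
ΔS_total = -50.73 + 77.16 = 26.4 J/K.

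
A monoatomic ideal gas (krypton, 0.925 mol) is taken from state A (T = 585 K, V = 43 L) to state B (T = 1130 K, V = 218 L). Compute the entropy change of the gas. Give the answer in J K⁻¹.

Entropy is a state function: ΔS = nC_V ln(T₂/T₁) + nR ln(V₂/V₁), with C_V = 3R/2 = 12.47 J mol⁻¹ K⁻¹ for a monoatomic ideal gas.
ΔS = 0.925 × [12.47 × ln(1130/585) + 8.314 × ln(218/43)] = 20.1 J/K.

ΔS = 20.1 J/K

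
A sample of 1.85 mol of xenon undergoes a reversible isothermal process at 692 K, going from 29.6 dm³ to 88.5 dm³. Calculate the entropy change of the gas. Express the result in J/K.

For an isothermal ideal gas ΔS_gas = nR ln(V₂/V₁) = 1.85 × 8.314 × ln(88.5/29.6) = 16.8 J/K.

ΔS_gas = 16.8 J/K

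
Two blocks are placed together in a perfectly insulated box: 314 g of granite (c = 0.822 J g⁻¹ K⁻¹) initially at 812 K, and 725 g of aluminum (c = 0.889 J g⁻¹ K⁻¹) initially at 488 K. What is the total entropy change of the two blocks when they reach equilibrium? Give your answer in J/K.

ΔS_total = 25.5 J/K

Energy balance: T_f = (m₁c₁T₁ + m₂c₂T₂)/(m₁c₁ + m₂c₂) = 580.65 K.
ΔS₁ = m₁c₁ ln(T_f/T₁) = 258.108 × ln(580.65/812) = -86.558 J/K.
ΔS₂ = m₂c₂ ln(T_f/T₂) = 644.525 × ln(580.65/488) = 112.04 J/K.
ΔS_total = -86.558 + 112.04 = 25.5 J/K.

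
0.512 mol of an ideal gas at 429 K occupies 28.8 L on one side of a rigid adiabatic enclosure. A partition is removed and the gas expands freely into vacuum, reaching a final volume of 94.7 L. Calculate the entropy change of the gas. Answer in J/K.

For an ideal gas in free expansion Q = 0 and W = 0, so T is unchanged.
Entropy is a state function; using a reversible isothermal path, ΔS_gas = nR ln(V₂/V₁) = 0.512 × 8.314 × ln(94.7/28.8) = 5.07 J/K.

ΔS_gas = 5.07 J/K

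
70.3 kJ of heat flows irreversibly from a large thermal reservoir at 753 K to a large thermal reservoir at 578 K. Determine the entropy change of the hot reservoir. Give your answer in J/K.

The hot reservoir loses heat Q, so ΔS_hot = −Q/T_H = −70300/753 = -93.4 J/K.

ΔS_hot = -93.4 J/K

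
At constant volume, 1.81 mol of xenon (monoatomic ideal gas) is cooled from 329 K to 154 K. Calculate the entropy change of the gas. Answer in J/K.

At constant volume, ΔS = nC_V ln(T₂/T₁) with C_V = 3R/2 = 12.47 J mol⁻¹ K⁻¹.
ΔS = 1.81 × 12.47 × ln(154/329) = -17.1 J/K.

ΔS = -17.1 J/K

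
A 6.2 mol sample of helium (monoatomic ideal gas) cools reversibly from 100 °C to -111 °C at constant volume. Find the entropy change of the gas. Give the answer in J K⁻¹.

ΔS = -64.4 J/K

In kelvin: T₁ = 373.15 K, T₂ = 162.15 K. At constant volume, ΔS = nC_V ln(T₂/T₁) with C_V = 3R/2 = 12.47 J mol⁻¹ K⁻¹.
ΔS = 6.2 × 12.47 × ln(162.15/373.15) = -64.4 J/K.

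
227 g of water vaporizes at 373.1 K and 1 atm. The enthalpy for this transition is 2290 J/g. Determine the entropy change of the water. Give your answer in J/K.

ΔS = 1390 J/K

Heat absorbed by the substance: Q = mL = 227 × 2290 = 519830 J.
At constant T, ΔS = Q_rev/T = 519830 / 373.1 = 1390 J/K.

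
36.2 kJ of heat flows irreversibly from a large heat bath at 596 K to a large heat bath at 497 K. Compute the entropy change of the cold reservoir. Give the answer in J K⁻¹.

ΔS_cold = 72.8 J/K

The cold reservoir gains heat Q, so ΔS_cold = +Q/T_C = 36200/497 = 72.8 J/K.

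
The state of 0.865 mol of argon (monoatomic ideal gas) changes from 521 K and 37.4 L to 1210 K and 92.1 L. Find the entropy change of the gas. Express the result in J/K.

Entropy is a state function: ΔS = nC_V ln(T₂/T₁) + nR ln(V₂/V₁), with C_V = 3R/2 = 12.47 J mol⁻¹ K⁻¹ for a monoatomic ideal gas.
ΔS = 0.865 × [12.47 × ln(1210/521) + 8.314 × ln(92.1/37.4)] = 15.6 J/K.

ΔS = 15.6 J/K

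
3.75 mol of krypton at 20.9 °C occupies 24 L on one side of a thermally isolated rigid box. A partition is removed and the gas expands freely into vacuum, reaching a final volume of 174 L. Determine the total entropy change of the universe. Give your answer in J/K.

ΔS_universe = 61.8 J/K

No heat is exchanged and no work is done, so the ideal-gas temperature stays constant.
Entropy is a state function; using a reversible isothermal path, ΔS_gas = nR ln(V₂/V₁) = 3.75 × 8.314 × ln(174/24) = 61.8 J/K.
The insulated surroundings exchange no heat, so ΔS_surr = 0 and ΔS_universe = ΔS_gas.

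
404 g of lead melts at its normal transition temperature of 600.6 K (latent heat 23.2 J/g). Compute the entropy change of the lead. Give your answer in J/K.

ΔS = 15.6 J/K

Heat absorbed by the substance: Q = mL = 404 × 23.2 = 9372.8 J.
At constant T, ΔS = Q_rev/T = 9372.8 / 600.6 = 15.6 J/K.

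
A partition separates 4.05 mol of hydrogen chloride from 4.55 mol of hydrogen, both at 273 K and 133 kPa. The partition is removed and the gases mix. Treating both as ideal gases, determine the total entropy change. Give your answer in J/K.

Mole fractions: x_A = 4.05/8.6 = 0.471, x_B = 0.529.
ΔS_mix = −R(n_A ln x_A + n_B ln x_B) = −8.314 × (4.05 ln 0.471 + 4.55 ln 0.529) = 49.4 J/K.

ΔS_mix = 49.4 J/K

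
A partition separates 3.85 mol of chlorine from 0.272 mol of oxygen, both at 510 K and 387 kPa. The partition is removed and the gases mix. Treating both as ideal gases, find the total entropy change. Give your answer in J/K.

ΔS_mix = 8.33 J/K

Mole fractions: x_A = 3.85/4.12 = 0.934, x_B = 0.066.
ΔS_mix = −R(n_A ln x_A + n_B ln x_B) = −8.314 × (3.85 ln 0.934 + 0.272 ln 0.066) = 8.33 J/K.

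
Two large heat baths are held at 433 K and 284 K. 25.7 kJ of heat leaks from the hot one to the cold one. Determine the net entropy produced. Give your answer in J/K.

ΔS_total = 31.1 J/K

ΔS_hot = −Q/T_H = −25700/433 = -59.35 J/K and ΔS_cold = +Q/T_C = 25700/284 = 90.49 J/K.
ΔS_total = -59.35 + 90.49 = 31.1 J/K, positive as the second law requires.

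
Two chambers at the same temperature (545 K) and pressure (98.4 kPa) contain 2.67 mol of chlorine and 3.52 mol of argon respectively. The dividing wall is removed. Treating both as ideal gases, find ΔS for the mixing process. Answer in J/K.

ΔS_mix = 35.2 J/K

Mole fractions: x_A = 2.67/6.19 = 0.431, x_B = 0.569.
ΔS_mix = −R(n_A ln x_A + n_B ln x_B) = −8.314 × (2.67 ln 0.431 + 3.52 ln 0.569) = 35.2 J/K.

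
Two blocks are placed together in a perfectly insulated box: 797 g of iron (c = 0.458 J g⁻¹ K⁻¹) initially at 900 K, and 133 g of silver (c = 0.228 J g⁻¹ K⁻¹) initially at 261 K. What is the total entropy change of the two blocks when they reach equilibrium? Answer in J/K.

Energy balance: T_f = (m₁c₁T₁ + m₂c₂T₂)/(m₁c₁ + m₂c₂) = 850.99 K.
ΔS₁ = m₁c₁ ln(T_f/T₁) = 365.026 × ln(850.99/900) = -20.44 J/K.
ΔS₂ = m₂c₂ ln(T_f/T₂) = 30.324 × ln(850.99/261) = 35.84 J/K.
ΔS_total = -20.44 + 35.84 = 15.4 J/K.

ΔS_total = 15.4 J/K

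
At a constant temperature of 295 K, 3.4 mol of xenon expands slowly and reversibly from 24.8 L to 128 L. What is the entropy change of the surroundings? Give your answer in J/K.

ΔS_surr = -46.4 J/K

For an isothermal ideal gas ΔS_gas = nR ln(V₂/V₁) = 3.4 × 8.314 × ln(128/24.8) = 46.4 J/K.
The process is reversible, so ΔS_surr = −ΔS_gas = -46.4 J/K and ΔS_universe = 0.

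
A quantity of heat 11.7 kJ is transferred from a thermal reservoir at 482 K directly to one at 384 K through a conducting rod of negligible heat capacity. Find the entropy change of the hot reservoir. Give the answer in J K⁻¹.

The hot reservoir loses heat Q, so ΔS_hot = −Q/T_H = −11700/482 = -24.3 J/K.

ΔS_hot = -24.3 J/K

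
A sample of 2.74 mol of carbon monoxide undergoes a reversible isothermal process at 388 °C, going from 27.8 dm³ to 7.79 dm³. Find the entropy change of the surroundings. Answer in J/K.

For an isothermal ideal gas ΔS_gas = nR ln(V₂/V₁) = 2.74 × 8.314 × ln(7.79/27.8) = -29 J/K.
The process is reversible, so ΔS_surr = −ΔS_gas = 29 J/K and ΔS_universe = 0.

ΔS_surr = 29 J/K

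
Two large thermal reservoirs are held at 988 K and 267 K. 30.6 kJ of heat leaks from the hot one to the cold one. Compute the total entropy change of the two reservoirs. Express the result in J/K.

ΔS_hot = −Q/T_H = −30600/988 = -30.97 J/K and ΔS_cold = +Q/T_C = 30600/267 = 114.6 J/K.
ΔS_total = -30.97 + 114.6 = 83.6 J/K, positive as the second law requires.

ΔS_total = 83.6 J/K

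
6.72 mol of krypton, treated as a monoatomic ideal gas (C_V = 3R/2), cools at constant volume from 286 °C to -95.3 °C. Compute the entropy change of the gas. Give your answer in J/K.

ΔS = -96 J/K

In kelvin: T₁ = 559.15 K, T₂ = 177.85 K. At constant volume, ΔS = nC_V ln(T₂/T₁) with C_V = 3R/2 = 12.47 J mol⁻¹ K⁻¹.
ΔS = 6.72 × 12.47 × ln(177.85/559.15) = -96 J/K.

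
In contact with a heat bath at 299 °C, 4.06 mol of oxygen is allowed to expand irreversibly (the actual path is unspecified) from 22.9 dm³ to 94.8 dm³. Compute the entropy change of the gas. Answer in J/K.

Entropy is a state function, so ΔS_gas depends only on the end states.
For an isothermal ideal gas ΔS_gas = nR ln(V₂/V₁) = 4.06 × 8.314 × ln(94.8/22.9) = 48 J/K.

ΔS_gas = 48 J/K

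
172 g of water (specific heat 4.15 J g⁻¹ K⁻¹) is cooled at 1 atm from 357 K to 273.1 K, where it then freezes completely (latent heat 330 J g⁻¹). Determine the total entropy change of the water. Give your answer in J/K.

Cooling step: ΔS₁ = m c ln(T_tr/T_i) = 172 × 4.15 × ln(273.1/357) = -191.2 J/K.
Phase change: ΔS₂ = −mL/T_tr = −172 × 330 / 273.1 = -207.8 J/K.
ΔS_total = (-191.2) + (-207.8) = -399 J/K.

ΔS = -399 J/K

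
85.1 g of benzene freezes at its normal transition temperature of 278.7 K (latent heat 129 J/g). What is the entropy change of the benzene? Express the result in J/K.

ΔS = -39.4 J/K

Heat released by the substance: Q = −mL = −85.1 × 129 = −10977.9 J.
At constant T, ΔS = Q_rev/T = −10977.9 / 278.7 = -39.4 J/K.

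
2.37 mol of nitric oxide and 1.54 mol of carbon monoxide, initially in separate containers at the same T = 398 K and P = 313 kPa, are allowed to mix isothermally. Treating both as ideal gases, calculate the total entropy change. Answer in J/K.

ΔS_mix = 21.8 J/K

Mole fractions: x_A = 2.37/3.91 = 0.606, x_B = 0.394.
ΔS_mix = −R(n_A ln x_A + n_B ln x_B) = −8.314 × (2.37 ln 0.606 + 1.54 ln 0.394) = 21.8 J/K.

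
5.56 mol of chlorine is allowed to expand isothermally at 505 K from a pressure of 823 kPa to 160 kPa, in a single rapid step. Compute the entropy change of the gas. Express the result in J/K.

ΔS_gas = 75.7 J/K

Entropy is a state function, so ΔS_gas depends only on the end states.
For an isothermal ideal gas ΔS_gas = nR ln(P₁/P₂) = 5.56 × 8.314 × ln(823/160) = 75.7 J/K.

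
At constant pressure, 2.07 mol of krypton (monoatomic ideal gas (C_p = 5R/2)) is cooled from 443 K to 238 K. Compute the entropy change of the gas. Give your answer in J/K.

At constant pressure, ΔS = nC_p ln(T₂/T₁) with C_p = 5R/2 = 20.79 J mol⁻¹ K⁻¹.
ΔS = 2.07 × 20.79 × ln(238/443) = -26.7 J/K.

ΔS = -26.7 J/K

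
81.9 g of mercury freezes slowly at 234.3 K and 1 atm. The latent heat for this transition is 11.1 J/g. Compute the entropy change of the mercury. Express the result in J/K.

ΔS = -3.88 J/K

Heat released by the substance: Q = −mL = −81.9 × 11.1 = −909.09 J.
At constant T, ΔS = Q_rev/T = −909.09 / 234.3 = -3.88 J/K.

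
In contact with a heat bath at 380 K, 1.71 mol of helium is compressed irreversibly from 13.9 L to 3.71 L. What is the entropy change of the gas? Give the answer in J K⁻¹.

Entropy is a state function, so ΔS_gas depends only on the end states.
For an isothermal ideal gas ΔS_gas = nR ln(V₂/V₁) = 1.71 × 8.314 × ln(3.71/13.9) = -18.8 J/K.

ΔS_gas = -18.8 J/K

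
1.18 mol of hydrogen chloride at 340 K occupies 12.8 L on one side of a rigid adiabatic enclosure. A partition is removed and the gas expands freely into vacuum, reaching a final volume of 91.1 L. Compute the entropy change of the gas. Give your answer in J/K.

ΔS_gas = 19.3 J/K

No heat is exchanged and no work is done, so the ideal-gas temperature stays constant.
Entropy is a state function; using a reversible isothermal path, ΔS_gas = nR ln(V₂/V₁) = 1.18 × 8.314 × ln(91.1/12.8) = 19.3 J/K.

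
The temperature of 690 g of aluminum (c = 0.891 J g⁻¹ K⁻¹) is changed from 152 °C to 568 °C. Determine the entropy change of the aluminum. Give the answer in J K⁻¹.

ΔS = 419 J/K

In kelvin: T₁ = 425.15 K, T₂ = 841.15 K. ΔS = ∫dQ_rev/T = m c ln(T₂/T₁) = 690 × 0.891 × ln(841.15/425.15) = 419 J/K.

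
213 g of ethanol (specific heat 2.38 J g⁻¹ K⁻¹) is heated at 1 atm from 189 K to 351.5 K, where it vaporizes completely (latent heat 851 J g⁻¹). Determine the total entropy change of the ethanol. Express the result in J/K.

Warming step: ΔS₁ = m c ln(T_tr/T_i) = 213 × 2.38 × ln(351.5/189) = 314.5 J/K.
Phase change: ΔS₂ = +mL/T_tr = 213 × 851 / 351.5 = 515.7 J/K.
ΔS_total = (314.5) + (515.7) = 830 J/K.

ΔS = 830 J/K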